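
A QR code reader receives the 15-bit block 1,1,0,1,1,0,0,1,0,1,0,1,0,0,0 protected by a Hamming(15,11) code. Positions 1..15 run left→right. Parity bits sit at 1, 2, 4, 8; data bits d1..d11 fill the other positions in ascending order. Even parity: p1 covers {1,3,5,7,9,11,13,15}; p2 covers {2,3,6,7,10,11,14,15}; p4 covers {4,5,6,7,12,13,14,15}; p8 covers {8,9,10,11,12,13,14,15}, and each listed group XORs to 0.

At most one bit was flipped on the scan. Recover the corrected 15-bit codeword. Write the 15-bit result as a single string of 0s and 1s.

110110010100000

s1 (pos 1,3,5,7,9,11,13,15): 1⊕0⊕1⊕0⊕0⊕0⊕0⊕0 = 0
s2 (pos 2,3,6,7,10,11,14,15): 1⊕0⊕0⊕0⊕1⊕0⊕0⊕0 = 0
s4 (pos 4,5,6,7,12,13,14,15): 1⊕1⊕0⊕0⊕1⊕0⊕0⊕0 = 1
s8 (pos 8,9,10,11,12,13,14,15): 1⊕0⊕1⊕0⊕1⊕0⊕0⊕0 = 1
Syndrome s8…s1 = 1100 → error at position 12.
Flip position 12: 110110010101000 → 110110010100000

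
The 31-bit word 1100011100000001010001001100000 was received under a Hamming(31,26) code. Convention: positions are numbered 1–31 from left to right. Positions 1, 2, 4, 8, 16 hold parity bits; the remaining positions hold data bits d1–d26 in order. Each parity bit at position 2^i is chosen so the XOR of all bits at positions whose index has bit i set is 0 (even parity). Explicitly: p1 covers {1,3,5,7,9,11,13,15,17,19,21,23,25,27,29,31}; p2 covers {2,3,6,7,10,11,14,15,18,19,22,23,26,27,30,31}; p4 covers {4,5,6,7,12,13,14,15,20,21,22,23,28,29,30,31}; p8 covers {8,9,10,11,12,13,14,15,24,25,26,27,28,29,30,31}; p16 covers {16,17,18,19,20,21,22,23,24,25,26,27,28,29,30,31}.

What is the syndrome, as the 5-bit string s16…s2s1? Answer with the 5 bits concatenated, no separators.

11101

s1 (pos 1,3,5,7,9,11,13,15,17,19,21,23,25,27,29,31): 1⊕0⊕0⊕1⊕0⊕0⊕0⊕0⊕0⊕0⊕0⊕0⊕1⊕0⊕0⊕0 = 1
s2 (pos 2,3,6,7,10,11,14,15,18,19,22,23,26,27,30,31): 1⊕0⊕1⊕1⊕0⊕0⊕0⊕0⊕1⊕0⊕1⊕0⊕1⊕0⊕0⊕0 = 0
s4 (pos 4,5,6,7,12,13,14,15,20,21,22,23,28,29,30,31): 0⊕0⊕1⊕1⊕0⊕0⊕0⊕0⊕0⊕0⊕1⊕0⊕0⊕0⊕0⊕0 = 1
s8 (pos 8,9,10,11,12,13,14,15,24,25,26,27,28,29,30,31): 1⊕0⊕0⊕0⊕0⊕0⊕0⊕0⊕0⊕1⊕1⊕0⊕0⊕0⊕0⊕0 = 1
s16 (pos 16,17,18,19,20,21,22,23,24,25,26,27,28,29,30,31): 1⊕0⊕1⊕0⊕0⊕0⊕1⊕0⊕0⊕1⊕1⊕0⊕0⊕0⊕0⊕0 = 1
Syndrome s16…s1 = 11101 → error at position 29.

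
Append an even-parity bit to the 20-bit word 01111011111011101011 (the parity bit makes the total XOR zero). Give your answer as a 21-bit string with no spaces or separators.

XOR of the 20 data bits: 0⊕1⊕1⊕1⊕1⊕0⊕1⊕1⊕1⊕1⊕1⊕0⊕1⊕1⊕1⊕0⊕1⊕0⊕1⊕1 = 1
Parity bit = 1 (so all 21 bits XOR to 0).

011110111110111010111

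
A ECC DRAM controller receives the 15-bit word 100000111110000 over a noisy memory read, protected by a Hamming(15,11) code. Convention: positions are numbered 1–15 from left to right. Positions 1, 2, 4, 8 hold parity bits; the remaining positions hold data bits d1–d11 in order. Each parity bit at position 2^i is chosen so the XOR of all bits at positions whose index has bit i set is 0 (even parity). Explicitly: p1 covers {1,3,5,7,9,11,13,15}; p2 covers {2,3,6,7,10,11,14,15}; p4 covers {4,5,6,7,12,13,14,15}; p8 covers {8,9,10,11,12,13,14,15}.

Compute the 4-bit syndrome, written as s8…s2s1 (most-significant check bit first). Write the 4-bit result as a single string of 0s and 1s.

s1 (pos 1,3,5,7,9,11,13,15): 1⊕0⊕0⊕1⊕1⊕1⊕0⊕0 = 0
s2 (pos 2,3,6,7,10,11,14,15): 0⊕0⊕0⊕1⊕1⊕1⊕0⊕0 = 1
s4 (pos 4,5,6,7,12,13,14,15): 0⊕0⊕0⊕1⊕0⊕0⊕0⊕0 = 1
s8 (pos 8,9,10,11,12,13,14,15): 1⊕1⊕1⊕1⊕0⊕0⊕0⊕0 = 0
Syndrome s8…s1 = 0110 → error at position 6.

0110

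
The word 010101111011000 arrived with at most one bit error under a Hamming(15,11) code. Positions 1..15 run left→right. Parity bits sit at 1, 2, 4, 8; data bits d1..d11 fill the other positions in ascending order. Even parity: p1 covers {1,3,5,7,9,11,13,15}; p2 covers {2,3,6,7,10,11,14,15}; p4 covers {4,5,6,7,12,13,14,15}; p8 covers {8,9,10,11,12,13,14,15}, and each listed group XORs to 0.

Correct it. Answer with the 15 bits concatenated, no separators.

s1 (pos 1,3,5,7,9,11,13,15): 0⊕0⊕0⊕1⊕1⊕1⊕0⊕0 = 1
s2 (pos 2,3,6,7,10,11,14,15): 1⊕0⊕1⊕1⊕0⊕1⊕0⊕0 = 0
s4 (pos 4,5,6,7,12,13,14,15): 1⊕0⊕1⊕1⊕1⊕0⊕0⊕0 = 0
s8 (pos 8,9,10,11,12,13,14,15): 1⊕1⊕0⊕1⊕1⊕0⊕0⊕0 = 0
Syndrome s8…s1 = 0001 → error at position 1.
Flip position 1: 010101111011000 → 110101111011000

110101111011000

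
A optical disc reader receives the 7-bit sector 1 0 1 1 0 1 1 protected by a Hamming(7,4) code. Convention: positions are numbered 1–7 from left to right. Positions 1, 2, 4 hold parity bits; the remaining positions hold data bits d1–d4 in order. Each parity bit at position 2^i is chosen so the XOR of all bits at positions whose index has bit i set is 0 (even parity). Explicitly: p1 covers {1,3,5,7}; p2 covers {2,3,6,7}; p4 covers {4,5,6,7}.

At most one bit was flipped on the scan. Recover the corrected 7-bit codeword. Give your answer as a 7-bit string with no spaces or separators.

1011010

s1 (pos 1,3,5,7): 1⊕1⊕0⊕1 = 1
s2 (pos 2,3,6,7): 0⊕1⊕1⊕1 = 1
s4 (pos 4,5,6,7): 1⊕0⊕1⊕1 = 1
Syndrome s4…s1 = 111 → error at position 7.
Flip position 7: 1011011 → 1011010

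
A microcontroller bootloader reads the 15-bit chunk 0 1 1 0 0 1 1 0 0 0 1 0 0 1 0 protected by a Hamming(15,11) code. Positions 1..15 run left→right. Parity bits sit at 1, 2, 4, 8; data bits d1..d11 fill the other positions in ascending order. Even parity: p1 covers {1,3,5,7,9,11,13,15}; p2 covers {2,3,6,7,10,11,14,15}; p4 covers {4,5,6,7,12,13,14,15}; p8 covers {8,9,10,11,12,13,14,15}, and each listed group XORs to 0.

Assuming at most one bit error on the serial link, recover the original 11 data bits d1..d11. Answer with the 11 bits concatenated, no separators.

s1 (pos 1,3,5,7,9,11,13,15): 0⊕1⊕0⊕1⊕0⊕1⊕0⊕0 = 1
s2 (pos 2,3,6,7,10,11,14,15): 1⊕1⊕1⊕1⊕0⊕1⊕1⊕0 = 0
s4 (pos 4,5,6,7,12,13,14,15): 0⊕0⊕1⊕1⊕0⊕0⊕1⊕0 = 1
s8 (pos 8,9,10,11,12,13,14,15): 0⊕0⊕0⊕1⊕0⊕0⊕1⊕0 = 0
Syndrome s8…s1 = 0101 → error at position 5.
Flip position 5: 011001100010010 → 011011100010010
Read data bits from positions 3,5,6,7,9,10,11,12,13,14,15: 11110010010

11110010010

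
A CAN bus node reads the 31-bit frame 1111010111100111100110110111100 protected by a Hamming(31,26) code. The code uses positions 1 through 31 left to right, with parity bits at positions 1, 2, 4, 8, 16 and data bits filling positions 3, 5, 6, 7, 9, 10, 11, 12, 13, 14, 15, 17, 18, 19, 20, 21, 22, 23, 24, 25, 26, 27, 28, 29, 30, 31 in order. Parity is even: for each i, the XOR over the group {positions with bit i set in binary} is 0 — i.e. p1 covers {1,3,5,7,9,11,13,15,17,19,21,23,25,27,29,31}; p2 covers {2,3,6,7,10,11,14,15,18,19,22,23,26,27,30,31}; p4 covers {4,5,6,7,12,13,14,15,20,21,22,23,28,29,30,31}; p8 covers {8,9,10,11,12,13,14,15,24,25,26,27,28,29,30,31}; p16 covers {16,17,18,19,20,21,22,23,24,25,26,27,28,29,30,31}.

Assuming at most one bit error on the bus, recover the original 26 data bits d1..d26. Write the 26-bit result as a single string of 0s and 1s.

s1 (pos 1,3,5,7,9,11,13,15,17,19,21,23,25,27,29,31): 1⊕1⊕0⊕0⊕1⊕1⊕0⊕1⊕1⊕0⊕1⊕1⊕0⊕1⊕1⊕0 = 0
s2 (pos 2,3,6,7,10,11,14,15,18,19,22,23,26,27,30,31): 1⊕1⊕1⊕0⊕1⊕1⊕1⊕1⊕0⊕0⊕0⊕1⊕1⊕1⊕0⊕0 = 0
s4 (pos 4,5,6,7,12,13,14,15,20,21,22,23,28,29,30,31): 1⊕0⊕1⊕0⊕0⊕0⊕1⊕1⊕1⊕1⊕0⊕1⊕1⊕1⊕0⊕0 = 1
s8 (pos 8,9,10,11,12,13,14,15,24,25,26,27,28,29,30,31): 1⊕1⊕1⊕1⊕0⊕0⊕1⊕1⊕1⊕0⊕1⊕1⊕1⊕1⊕0⊕0 = 1
s16 (pos 16,17,18,19,20,21,22,23,24,25,26,27,28,29,30,31): 1⊕1⊕0⊕0⊕1⊕1⊕0⊕1⊕1⊕0⊕1⊕1⊕1⊕1⊕0⊕0 = 0
Syndrome s16…s1 = 01100 → error at position 12.
Flip position 12: 1111010111100111100110110111100 → 1111010111110111100110110111100
Read data bits from positions 3,5,6,7,9,10,11,12,13,14,15,17,18,19,20,21,22,23,24,25,26,27,28,29,30,31: 10101111011100110110111100

10101111011100110110111100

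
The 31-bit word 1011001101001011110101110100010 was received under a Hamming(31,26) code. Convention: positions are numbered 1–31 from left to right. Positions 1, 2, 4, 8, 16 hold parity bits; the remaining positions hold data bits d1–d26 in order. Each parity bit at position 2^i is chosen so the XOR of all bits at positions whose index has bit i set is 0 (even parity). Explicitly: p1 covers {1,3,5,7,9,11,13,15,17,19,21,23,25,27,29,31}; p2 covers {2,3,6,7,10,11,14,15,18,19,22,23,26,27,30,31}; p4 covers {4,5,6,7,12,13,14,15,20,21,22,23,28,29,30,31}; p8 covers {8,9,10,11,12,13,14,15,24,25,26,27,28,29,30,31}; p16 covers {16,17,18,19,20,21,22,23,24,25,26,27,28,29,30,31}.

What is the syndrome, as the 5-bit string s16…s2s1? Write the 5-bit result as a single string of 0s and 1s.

11011

s1 (pos 1,3,5,7,9,11,13,15,17,19,21,23,25,27,29,31): 1⊕1⊕0⊕1⊕0⊕0⊕1⊕1⊕1⊕0⊕0⊕1⊕0⊕0⊕0⊕0 = 1
s2 (pos 2,3,6,7,10,11,14,15,18,19,22,23,26,27,30,31): 0⊕1⊕0⊕1⊕1⊕0⊕0⊕1⊕1⊕0⊕1⊕1⊕1⊕0⊕1⊕0 = 1
s4 (pos 4,5,6,7,12,13,14,15,20,21,22,23,28,29,30,31): 1⊕0⊕0⊕1⊕0⊕1⊕0⊕1⊕1⊕0⊕1⊕1⊕0⊕0⊕1⊕0 = 0
s8 (pos 8,9,10,11,12,13,14,15,24,25,26,27,28,29,30,31): 1⊕0⊕1⊕0⊕0⊕1⊕0⊕1⊕1⊕0⊕1⊕0⊕0⊕0⊕1⊕0 = 1
s16 (pos 16,17,18,19,20,21,22,23,24,25,26,27,28,29,30,31): 1⊕1⊕1⊕0⊕1⊕0⊕1⊕1⊕1⊕0⊕1⊕0⊕0⊕0⊕1⊕0 = 1
Syndrome s16…s1 = 11011 → error at position 27.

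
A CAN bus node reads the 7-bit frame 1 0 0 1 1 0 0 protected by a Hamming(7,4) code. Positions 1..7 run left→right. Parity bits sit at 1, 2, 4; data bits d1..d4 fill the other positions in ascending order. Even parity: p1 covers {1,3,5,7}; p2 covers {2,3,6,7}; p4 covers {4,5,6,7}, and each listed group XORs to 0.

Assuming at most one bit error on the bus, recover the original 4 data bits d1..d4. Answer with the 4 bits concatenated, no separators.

0100

s1 (pos 1,3,5,7): 1⊕0⊕1⊕0 = 0
s2 (pos 2,3,6,7): 0⊕0⊕0⊕0 = 0
s4 (pos 4,5,6,7): 1⊕1⊕0⊕0 = 0
Syndrome s4…s1 = 000 → no error.
Read data bits from positions 3,5,6,7: 0100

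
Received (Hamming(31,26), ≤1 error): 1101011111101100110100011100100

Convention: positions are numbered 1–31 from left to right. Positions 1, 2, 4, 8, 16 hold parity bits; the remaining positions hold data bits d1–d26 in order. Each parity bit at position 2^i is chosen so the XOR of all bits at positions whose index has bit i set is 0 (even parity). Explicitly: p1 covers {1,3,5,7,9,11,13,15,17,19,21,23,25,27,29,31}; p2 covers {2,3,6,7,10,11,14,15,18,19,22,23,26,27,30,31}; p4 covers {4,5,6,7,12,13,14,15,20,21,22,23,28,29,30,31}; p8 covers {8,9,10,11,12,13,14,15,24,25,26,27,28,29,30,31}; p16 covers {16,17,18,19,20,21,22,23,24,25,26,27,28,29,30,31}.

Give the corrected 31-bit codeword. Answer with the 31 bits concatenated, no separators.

s1 (pos 1,3,5,7,9,11,13,15,17,19,21,23,25,27,29,31): 1⊕0⊕0⊕1⊕1⊕1⊕1⊕0⊕1⊕0⊕0⊕0⊕1⊕0⊕1⊕0 = 0
s2 (pos 2,3,6,7,10,11,14,15,18,19,22,23,26,27,30,31): 1⊕0⊕1⊕1⊕1⊕1⊕1⊕0⊕1⊕0⊕0⊕0⊕1⊕0⊕0⊕0 = 0
s4 (pos 4,5,6,7,12,13,14,15,20,21,22,23,28,29,30,31): 1⊕0⊕1⊕1⊕0⊕1⊕1⊕0⊕1⊕0⊕0⊕0⊕0⊕1⊕0⊕0 = 1
s8 (pos 8,9,10,11,12,13,14,15,24,25,26,27,28,29,30,31): 1⊕1⊕1⊕1⊕0⊕1⊕1⊕0⊕1⊕1⊕1⊕0⊕0⊕1⊕0⊕0 = 0
s16 (pos 16,17,18,19,20,21,22,23,24,25,26,27,28,29,30,31): 0⊕1⊕1⊕0⊕1⊕0⊕0⊕0⊕1⊕1⊕1⊕0⊕0⊕1⊕0⊕0 = 1
Syndrome s16…s1 = 10100 → error at position 20.
Flip position 20: 1101011111101100110100011100100 → 1101011111101100110000011100100

1101011111101100110000011100100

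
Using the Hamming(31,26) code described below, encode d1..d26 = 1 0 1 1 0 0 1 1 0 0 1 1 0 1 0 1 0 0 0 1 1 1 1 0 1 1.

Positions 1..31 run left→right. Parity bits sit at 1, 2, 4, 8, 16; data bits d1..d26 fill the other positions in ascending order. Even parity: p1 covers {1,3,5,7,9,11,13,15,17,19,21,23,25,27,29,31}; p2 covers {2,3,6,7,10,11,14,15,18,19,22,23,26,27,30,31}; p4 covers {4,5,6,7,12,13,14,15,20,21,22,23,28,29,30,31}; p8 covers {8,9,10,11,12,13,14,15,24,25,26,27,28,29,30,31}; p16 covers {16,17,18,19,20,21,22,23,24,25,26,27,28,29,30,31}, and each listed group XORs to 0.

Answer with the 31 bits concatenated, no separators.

Place data at non-parity positions: p1 p2 1 p4 0 1 1 p8 0 0 1 1 0 0 1 p16 1 0 1 0 1 0 0 0 1 1 1 1 0 1 1
p1 (pos 1,3,5,7,9,11,13,15,17,19,21,23,25,27,29,31): XOR of data positions = 1⊕0⊕1⊕0⊕1⊕0⊕1⊕1⊕1⊕1⊕0⊕1⊕1⊕0⊕1 = 0
p2 (pos 2,3,6,7,10,11,14,15,18,19,22,23,26,27,30,31): XOR of data positions = 1⊕1⊕1⊕0⊕1⊕0⊕1⊕0⊕1⊕0⊕0⊕1⊕1⊕1⊕1 = 0
p4 (pos 4,5,6,7,12,13,14,15,20,21,22,23,28,29,30,31): XOR of data positions = 0⊕1⊕1⊕1⊕0⊕0⊕1⊕0⊕1⊕0⊕0⊕1⊕0⊕1⊕1 = 0
p8 (pos 8,9,10,11,12,13,14,15,24,25,26,27,28,29,30,31): XOR of data positions = 0⊕0⊕1⊕1⊕0⊕0⊕1⊕0⊕1⊕1⊕1⊕1⊕0⊕1⊕1 = 1
p16 (pos 16,17,18,19,20,21,22,23,24,25,26,27,28,29,30,31): XOR of data positions = 1⊕0⊕1⊕0⊕1⊕0⊕0⊕0⊕1⊕1⊕1⊕1⊕0⊕1⊕1 = 1
Codeword: 0010011100110011101010001111011

0010011100110011101010001111011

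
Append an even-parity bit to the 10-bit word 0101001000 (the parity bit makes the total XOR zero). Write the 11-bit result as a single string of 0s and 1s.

XOR of the 10 data bits: 0⊕1⊕0⊕1⊕0⊕0⊕1⊕0⊕0⊕0 = 1
Parity bit = 1 (so all 11 bits XOR to 0).

01010010001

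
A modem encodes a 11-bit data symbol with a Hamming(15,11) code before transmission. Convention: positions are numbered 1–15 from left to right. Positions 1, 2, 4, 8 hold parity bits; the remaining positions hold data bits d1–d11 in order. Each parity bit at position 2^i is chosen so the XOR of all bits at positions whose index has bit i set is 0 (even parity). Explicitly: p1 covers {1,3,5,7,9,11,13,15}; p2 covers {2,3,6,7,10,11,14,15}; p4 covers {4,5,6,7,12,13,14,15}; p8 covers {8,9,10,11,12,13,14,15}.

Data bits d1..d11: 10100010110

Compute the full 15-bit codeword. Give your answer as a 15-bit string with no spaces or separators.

101101010010110

Place data at non-parity positions: p1 p2 1 p4 0 1 0 p8 0 0 1 0 1 1 0
p1 (pos 1,3,5,7,9,11,13,15): XOR of data positions = 1⊕0⊕0⊕0⊕1⊕1⊕0 = 1
p2 (pos 2,3,6,7,10,11,14,15): XOR of data positions = 1⊕1⊕0⊕0⊕1⊕1⊕0 = 0
p4 (pos 4,5,6,7,12,13,14,15): XOR of data positions = 0⊕1⊕0⊕0⊕1⊕1⊕0 = 1
p8 (pos 8,9,10,11,12,13,14,15): XOR of data positions = 0⊕0⊕1⊕0⊕1⊕1⊕0 = 1
Codeword: 101101010010110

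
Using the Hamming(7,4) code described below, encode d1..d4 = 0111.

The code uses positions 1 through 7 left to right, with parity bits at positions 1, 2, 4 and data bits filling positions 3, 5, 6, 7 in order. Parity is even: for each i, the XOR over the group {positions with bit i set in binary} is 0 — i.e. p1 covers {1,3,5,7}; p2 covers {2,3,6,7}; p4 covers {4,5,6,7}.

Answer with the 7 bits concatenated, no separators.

0001111

Place data at non-parity positions: p1 p2 0 p4 1 1 1
p1 (pos 1,3,5,7): XOR of data positions = 0⊕1⊕1 = 0
p2 (pos 2,3,6,7): XOR of data positions = 0⊕1⊕1 = 0
p4 (pos 4,5,6,7): XOR of data positions = 1⊕1⊕1 = 1
Codeword: 0001111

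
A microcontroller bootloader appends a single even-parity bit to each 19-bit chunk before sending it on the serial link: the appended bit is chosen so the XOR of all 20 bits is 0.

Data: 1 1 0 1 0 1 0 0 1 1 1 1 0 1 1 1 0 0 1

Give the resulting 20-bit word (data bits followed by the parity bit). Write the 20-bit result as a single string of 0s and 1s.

XOR of the 19 data bits: 1⊕1⊕0⊕1⊕0⊕1⊕0⊕0⊕1⊕1⊕1⊕1⊕0⊕1⊕1⊕1⊕0⊕0⊕1 = 0
Parity bit = 0 (so all 20 bits XOR to 0).

11010100111101110010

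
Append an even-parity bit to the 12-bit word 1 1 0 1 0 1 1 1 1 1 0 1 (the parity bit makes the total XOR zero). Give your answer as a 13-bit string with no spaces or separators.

1101011111011

XOR of the 12 data bits: 1⊕1⊕0⊕1⊕0⊕1⊕1⊕1⊕1⊕1⊕0⊕1 = 1
Parity bit = 1 (so all 13 bits XOR to 0).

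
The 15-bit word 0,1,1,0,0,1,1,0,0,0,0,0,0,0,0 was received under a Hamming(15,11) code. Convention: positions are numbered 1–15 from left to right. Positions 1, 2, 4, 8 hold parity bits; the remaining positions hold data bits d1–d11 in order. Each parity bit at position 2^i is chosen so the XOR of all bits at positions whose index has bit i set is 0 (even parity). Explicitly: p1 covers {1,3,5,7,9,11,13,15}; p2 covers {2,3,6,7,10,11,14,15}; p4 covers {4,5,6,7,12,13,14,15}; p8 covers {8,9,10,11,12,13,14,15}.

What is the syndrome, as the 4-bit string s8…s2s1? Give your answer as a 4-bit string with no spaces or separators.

0000

s1 (pos 1,3,5,7,9,11,13,15): 0⊕1⊕0⊕1⊕0⊕0⊕0⊕0 = 0
s2 (pos 2,3,6,7,10,11,14,15): 1⊕1⊕1⊕1⊕0⊕0⊕0⊕0 = 0
s4 (pos 4,5,6,7,12,13,14,15): 0⊕0⊕1⊕1⊕0⊕0⊕0⊕0 = 0
s8 (pos 8,9,10,11,12,13,14,15): 0⊕0⊕0⊕0⊕0⊕0⊕0⊕0 = 0
Syndrome s8…s1 = 0000 → no error.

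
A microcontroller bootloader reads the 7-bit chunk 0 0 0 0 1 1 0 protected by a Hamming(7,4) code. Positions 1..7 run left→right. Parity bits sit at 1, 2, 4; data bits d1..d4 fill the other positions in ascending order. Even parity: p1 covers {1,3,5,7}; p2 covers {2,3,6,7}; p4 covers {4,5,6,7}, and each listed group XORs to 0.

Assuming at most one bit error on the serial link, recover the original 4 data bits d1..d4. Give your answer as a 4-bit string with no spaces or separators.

s1 (pos 1,3,5,7): 0⊕0⊕1⊕0 = 1
s2 (pos 2,3,6,7): 0⊕0⊕1⊕0 = 1
s4 (pos 4,5,6,7): 0⊕1⊕1⊕0 = 0
Syndrome s4…s1 = 011 → error at position 3.
Flip position 3: 0000110 → 0010110
Read data bits from positions 3,5,6,7: 1110

1110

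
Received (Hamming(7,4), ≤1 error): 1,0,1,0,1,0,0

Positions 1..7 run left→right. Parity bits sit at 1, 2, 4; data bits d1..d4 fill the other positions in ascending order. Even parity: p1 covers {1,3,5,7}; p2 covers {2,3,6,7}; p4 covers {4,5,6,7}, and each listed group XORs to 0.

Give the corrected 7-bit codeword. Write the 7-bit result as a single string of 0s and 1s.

1010101

s1 (pos 1,3,5,7): 1⊕1⊕1⊕0 = 1
s2 (pos 2,3,6,7): 0⊕1⊕0⊕0 = 1
s4 (pos 4,5,6,7): 0⊕1⊕0⊕0 = 1
Syndrome s4…s1 = 111 → error at position 7.
Flip position 7: 1010100 → 1010101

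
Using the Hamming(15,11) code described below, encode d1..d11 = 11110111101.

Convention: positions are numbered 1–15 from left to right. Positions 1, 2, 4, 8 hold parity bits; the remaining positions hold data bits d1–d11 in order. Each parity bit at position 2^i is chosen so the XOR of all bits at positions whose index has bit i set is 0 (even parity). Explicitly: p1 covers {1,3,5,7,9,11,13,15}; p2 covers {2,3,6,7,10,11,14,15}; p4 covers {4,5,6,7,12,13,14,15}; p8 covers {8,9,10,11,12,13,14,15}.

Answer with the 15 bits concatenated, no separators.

001011110111101

Place data at non-parity positions: p1 p2 1 p4 1 1 1 p8 0 1 1 1 1 0 1
p1 (pos 1,3,5,7,9,11,13,15): XOR of data positions = 1⊕1⊕1⊕0⊕1⊕1⊕1 = 0
p2 (pos 2,3,6,7,10,11,14,15): XOR of data positions = 1⊕1⊕1⊕1⊕1⊕0⊕1 = 0
p4 (pos 4,5,6,7,12,13,14,15): XOR of data positions = 1⊕1⊕1⊕1⊕1⊕0⊕1 = 0
p8 (pos 8,9,10,11,12,13,14,15): XOR of data positions = 0⊕1⊕1⊕1⊕1⊕0⊕1 = 1
Codeword: 001011110111101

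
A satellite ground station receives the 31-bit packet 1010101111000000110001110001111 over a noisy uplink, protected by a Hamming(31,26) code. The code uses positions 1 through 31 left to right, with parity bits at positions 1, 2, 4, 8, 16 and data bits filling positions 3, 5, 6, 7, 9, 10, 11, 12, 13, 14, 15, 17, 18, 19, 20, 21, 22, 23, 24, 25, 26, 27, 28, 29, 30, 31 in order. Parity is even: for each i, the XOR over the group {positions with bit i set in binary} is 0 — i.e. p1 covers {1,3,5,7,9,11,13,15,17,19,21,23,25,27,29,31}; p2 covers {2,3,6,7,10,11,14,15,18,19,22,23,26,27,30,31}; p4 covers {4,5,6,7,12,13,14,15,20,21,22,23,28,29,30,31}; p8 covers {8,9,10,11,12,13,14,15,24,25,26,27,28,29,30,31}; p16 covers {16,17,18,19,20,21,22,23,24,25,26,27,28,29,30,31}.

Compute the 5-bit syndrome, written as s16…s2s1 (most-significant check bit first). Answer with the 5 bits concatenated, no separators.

s1 (pos 1,3,5,7,9,11,13,15,17,19,21,23,25,27,29,31): 1⊕1⊕1⊕1⊕1⊕0⊕0⊕0⊕1⊕0⊕0⊕1⊕0⊕0⊕1⊕1 = 1
s2 (pos 2,3,6,7,10,11,14,15,18,19,22,23,26,27,30,31): 0⊕1⊕0⊕1⊕1⊕0⊕0⊕0⊕1⊕0⊕1⊕1⊕0⊕0⊕1⊕1 = 0
s4 (pos 4,5,6,7,12,13,14,15,20,21,22,23,28,29,30,31): 0⊕1⊕0⊕1⊕0⊕0⊕0⊕0⊕0⊕0⊕1⊕1⊕1⊕1⊕1⊕1 = 0
s8 (pos 8,9,10,11,12,13,14,15,24,25,26,27,28,29,30,31): 1⊕1⊕1⊕0⊕0⊕0⊕0⊕0⊕1⊕0⊕0⊕0⊕1⊕1⊕1⊕1 = 0
s16 (pos 16,17,18,19,20,21,22,23,24,25,26,27,28,29,30,31): 0⊕1⊕1⊕0⊕0⊕0⊕1⊕1⊕1⊕0⊕0⊕0⊕1⊕1⊕1⊕1 = 1
Syndrome s16…s1 = 10001 → error at position 17.

10001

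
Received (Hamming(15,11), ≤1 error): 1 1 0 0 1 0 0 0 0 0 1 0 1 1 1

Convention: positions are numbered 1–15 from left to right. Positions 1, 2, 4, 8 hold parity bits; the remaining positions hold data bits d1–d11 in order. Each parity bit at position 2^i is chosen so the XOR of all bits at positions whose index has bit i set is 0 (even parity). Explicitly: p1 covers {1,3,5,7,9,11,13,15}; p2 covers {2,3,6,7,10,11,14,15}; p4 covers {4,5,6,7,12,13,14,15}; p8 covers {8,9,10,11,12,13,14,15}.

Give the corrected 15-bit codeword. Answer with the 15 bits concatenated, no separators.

s1 (pos 1,3,5,7,9,11,13,15): 1⊕0⊕1⊕0⊕0⊕1⊕1⊕1 = 1
s2 (pos 2,3,6,7,10,11,14,15): 1⊕0⊕0⊕0⊕0⊕1⊕1⊕1 = 0
s4 (pos 4,5,6,7,12,13,14,15): 0⊕1⊕0⊕0⊕0⊕1⊕1⊕1 = 0
s8 (pos 8,9,10,11,12,13,14,15): 0⊕0⊕0⊕1⊕0⊕1⊕1⊕1 = 0
Syndrome s8…s1 = 0001 → error at position 1.
Flip position 1: 110010000010111 → 010010000010111

010010000010111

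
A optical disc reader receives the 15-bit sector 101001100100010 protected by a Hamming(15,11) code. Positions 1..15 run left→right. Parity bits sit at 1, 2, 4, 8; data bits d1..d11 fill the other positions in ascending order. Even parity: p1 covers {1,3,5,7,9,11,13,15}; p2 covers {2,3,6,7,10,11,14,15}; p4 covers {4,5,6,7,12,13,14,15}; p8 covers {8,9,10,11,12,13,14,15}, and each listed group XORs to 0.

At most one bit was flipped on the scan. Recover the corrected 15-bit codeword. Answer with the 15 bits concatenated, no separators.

s1 (pos 1,3,5,7,9,11,13,15): 1⊕1⊕0⊕1⊕0⊕0⊕0⊕0 = 1
s2 (pos 2,3,6,7,10,11,14,15): 0⊕1⊕1⊕1⊕1⊕0⊕1⊕0 = 1
s4 (pos 4,5,6,7,12,13,14,15): 0⊕0⊕1⊕1⊕0⊕0⊕1⊕0 = 1
s8 (pos 8,9,10,11,12,13,14,15): 0⊕0⊕1⊕0⊕0⊕0⊕1⊕0 = 0
Syndrome s8…s1 = 0111 → error at position 7.
Flip position 7: 101001100100010 → 101001000100010

101001000100010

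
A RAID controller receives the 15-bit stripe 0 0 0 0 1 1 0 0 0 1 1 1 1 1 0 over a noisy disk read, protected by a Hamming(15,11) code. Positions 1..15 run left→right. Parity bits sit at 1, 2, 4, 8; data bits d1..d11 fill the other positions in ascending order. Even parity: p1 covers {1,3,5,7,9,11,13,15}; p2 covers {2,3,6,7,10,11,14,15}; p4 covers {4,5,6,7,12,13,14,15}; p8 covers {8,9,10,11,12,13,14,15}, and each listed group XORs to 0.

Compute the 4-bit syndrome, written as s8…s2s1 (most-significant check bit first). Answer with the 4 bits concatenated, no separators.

s1 (pos 1,3,5,7,9,11,13,15): 0⊕0⊕1⊕0⊕0⊕1⊕1⊕0 = 1
s2 (pos 2,3,6,7,10,11,14,15): 0⊕0⊕1⊕0⊕1⊕1⊕1⊕0 = 0
s4 (pos 4,5,6,7,12,13,14,15): 0⊕1⊕1⊕0⊕1⊕1⊕1⊕0 = 1
s8 (pos 8,9,10,11,12,13,14,15): 0⊕0⊕1⊕1⊕1⊕1⊕1⊕0 = 1
Syndrome s8…s1 = 1101 → error at position 13.

1101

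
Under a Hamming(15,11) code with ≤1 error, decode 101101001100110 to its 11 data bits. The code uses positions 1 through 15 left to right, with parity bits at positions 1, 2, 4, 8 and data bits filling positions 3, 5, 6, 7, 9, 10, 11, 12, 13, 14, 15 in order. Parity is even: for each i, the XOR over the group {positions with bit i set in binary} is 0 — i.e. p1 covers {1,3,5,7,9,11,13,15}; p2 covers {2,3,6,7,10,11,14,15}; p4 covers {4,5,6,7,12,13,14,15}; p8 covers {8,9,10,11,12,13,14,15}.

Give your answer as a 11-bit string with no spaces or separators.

s1 (pos 1,3,5,7,9,11,13,15): 1⊕1⊕0⊕0⊕1⊕0⊕1⊕0 = 0
s2 (pos 2,3,6,7,10,11,14,15): 0⊕1⊕1⊕0⊕1⊕0⊕1⊕0 = 0
s4 (pos 4,5,6,7,12,13,14,15): 1⊕0⊕1⊕0⊕0⊕1⊕1⊕0 = 0
s8 (pos 8,9,10,11,12,13,14,15): 0⊕1⊕1⊕0⊕0⊕1⊕1⊕0 = 0
Syndrome s8…s1 = 0000 → no error.
Read data bits from positions 3,5,6,7,9,10,11,12,13,14,15: 10101100110

10101100110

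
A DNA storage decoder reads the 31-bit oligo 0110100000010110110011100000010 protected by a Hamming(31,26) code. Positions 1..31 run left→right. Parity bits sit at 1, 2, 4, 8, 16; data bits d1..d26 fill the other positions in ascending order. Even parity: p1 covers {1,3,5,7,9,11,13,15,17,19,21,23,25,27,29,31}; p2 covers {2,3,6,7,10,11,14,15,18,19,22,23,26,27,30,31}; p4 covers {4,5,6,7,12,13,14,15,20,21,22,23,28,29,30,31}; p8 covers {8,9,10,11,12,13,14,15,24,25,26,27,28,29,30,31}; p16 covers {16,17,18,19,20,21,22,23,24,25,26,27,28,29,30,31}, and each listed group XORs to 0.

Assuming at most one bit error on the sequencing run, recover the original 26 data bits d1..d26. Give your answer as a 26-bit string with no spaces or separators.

s1 (pos 1,3,5,7,9,11,13,15,17,19,21,23,25,27,29,31): 0⊕1⊕1⊕0⊕0⊕0⊕0⊕1⊕1⊕0⊕1⊕1⊕0⊕0⊕0⊕0 = 0
s2 (pos 2,3,6,7,10,11,14,15,18,19,22,23,26,27,30,31): 1⊕1⊕0⊕0⊕0⊕0⊕1⊕1⊕1⊕0⊕1⊕1⊕0⊕0⊕1⊕0 = 0
s4 (pos 4,5,6,7,12,13,14,15,20,21,22,23,28,29,30,31): 0⊕1⊕0⊕0⊕1⊕0⊕1⊕1⊕0⊕1⊕1⊕1⊕0⊕0⊕1⊕0 = 0
s8 (pos 8,9,10,11,12,13,14,15,24,25,26,27,28,29,30,31): 0⊕0⊕0⊕0⊕1⊕0⊕1⊕1⊕0⊕0⊕0⊕0⊕0⊕0⊕1⊕0 = 0
s16 (pos 16,17,18,19,20,21,22,23,24,25,26,27,28,29,30,31): 0⊕1⊕1⊕0⊕0⊕1⊕1⊕1⊕0⊕0⊕0⊕0⊕0⊕0⊕1⊕0 = 0
Syndrome s16…s1 = 00000 → no error.
Read data bits from positions 3,5,6,7,9,10,11,12,13,14,15,17,18,19,20,21,22,23,24,25,26,27,28,29,30,31: 11000001011110011100000010

11000001011110011100000010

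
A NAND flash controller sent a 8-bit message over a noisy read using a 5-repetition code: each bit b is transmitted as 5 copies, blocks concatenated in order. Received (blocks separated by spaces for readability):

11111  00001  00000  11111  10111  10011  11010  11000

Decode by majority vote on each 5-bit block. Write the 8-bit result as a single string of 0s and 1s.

10011110

Block 1 (11111): 5 ones → 1
Block 2 (00001): 1 one → 0
Block 3 (00000): 0 ones → 0
Block 4 (11111): 5 ones → 1
Block 5 (10111): 4 ones → 1
Block 6 (10011): 3 ones → 1
Block 7 (11010): 3 ones → 1
Block 8 (11000): 2 ones → 0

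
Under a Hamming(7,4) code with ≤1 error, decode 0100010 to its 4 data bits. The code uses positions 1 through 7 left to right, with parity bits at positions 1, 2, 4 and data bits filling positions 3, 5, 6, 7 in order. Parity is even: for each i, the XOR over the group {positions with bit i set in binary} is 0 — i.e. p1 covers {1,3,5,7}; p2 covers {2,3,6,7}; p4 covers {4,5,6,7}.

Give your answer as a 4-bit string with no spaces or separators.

s1 (pos 1,3,5,7): 0⊕0⊕0⊕0 = 0
s2 (pos 2,3,6,7): 1⊕0⊕1⊕0 = 0
s4 (pos 4,5,6,7): 0⊕0⊕1⊕0 = 1
Syndrome s4…s1 = 100 → error at position 4.
Flip position 4: 0100010 → 0101010
Read data bits from positions 3,5,6,7: 0010

0010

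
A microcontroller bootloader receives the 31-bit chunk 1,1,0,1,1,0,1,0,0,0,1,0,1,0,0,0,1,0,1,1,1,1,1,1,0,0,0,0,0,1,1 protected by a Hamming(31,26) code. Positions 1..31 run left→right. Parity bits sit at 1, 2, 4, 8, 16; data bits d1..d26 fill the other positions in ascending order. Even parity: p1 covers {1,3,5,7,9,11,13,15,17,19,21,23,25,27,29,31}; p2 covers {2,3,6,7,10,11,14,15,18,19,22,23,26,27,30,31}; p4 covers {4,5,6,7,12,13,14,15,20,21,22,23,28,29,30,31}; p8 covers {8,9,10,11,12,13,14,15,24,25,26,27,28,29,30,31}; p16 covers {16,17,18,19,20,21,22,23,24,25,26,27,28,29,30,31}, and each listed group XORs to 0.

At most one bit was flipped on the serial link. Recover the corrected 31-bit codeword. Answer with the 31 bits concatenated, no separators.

1101101000101000101111100000011

s1 (pos 1,3,5,7,9,11,13,15,17,19,21,23,25,27,29,31): 1⊕0⊕1⊕1⊕0⊕1⊕1⊕0⊕1⊕1⊕1⊕1⊕0⊕0⊕0⊕1 = 0
s2 (pos 2,3,6,7,10,11,14,15,18,19,22,23,26,27,30,31): 1⊕0⊕0⊕1⊕0⊕1⊕0⊕0⊕0⊕1⊕1⊕1⊕0⊕0⊕1⊕1 = 0
s4 (pos 4,5,6,7,12,13,14,15,20,21,22,23,28,29,30,31): 1⊕1⊕0⊕1⊕0⊕1⊕0⊕0⊕1⊕1⊕1⊕1⊕0⊕0⊕1⊕1 = 0
s8 (pos 8,9,10,11,12,13,14,15,24,25,26,27,28,29,30,31): 0⊕0⊕0⊕1⊕0⊕1⊕0⊕0⊕1⊕0⊕0⊕0⊕0⊕0⊕1⊕1 = 1
s16 (pos 16,17,18,19,20,21,22,23,24,25,26,27,28,29,30,31): 0⊕1⊕0⊕1⊕1⊕1⊕1⊕1⊕1⊕0⊕0⊕0⊕0⊕0⊕1⊕1 = 1
Syndrome s16…s1 = 11000 → error at position 24.
Flip position 24: 1101101000101000101111110000011 → 1101101000101000101111100000011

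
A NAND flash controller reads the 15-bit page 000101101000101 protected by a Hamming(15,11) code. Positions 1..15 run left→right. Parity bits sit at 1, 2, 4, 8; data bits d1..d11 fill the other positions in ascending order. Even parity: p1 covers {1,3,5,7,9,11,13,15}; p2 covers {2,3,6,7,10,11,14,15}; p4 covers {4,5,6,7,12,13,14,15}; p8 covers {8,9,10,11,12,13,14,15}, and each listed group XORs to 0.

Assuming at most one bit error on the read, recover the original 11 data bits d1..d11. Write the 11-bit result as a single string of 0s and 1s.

s1 (pos 1,3,5,7,9,11,13,15): 0⊕0⊕0⊕1⊕1⊕0⊕1⊕1 = 0
s2 (pos 2,3,6,7,10,11,14,15): 0⊕0⊕1⊕1⊕0⊕0⊕0⊕1 = 1
s4 (pos 4,5,6,7,12,13,14,15): 1⊕0⊕1⊕1⊕0⊕1⊕0⊕1 = 1
s8 (pos 8,9,10,11,12,13,14,15): 0⊕1⊕0⊕0⊕0⊕1⊕0⊕1 = 1
Syndrome s8…s1 = 1110 → error at position 14.
Flip position 14: 000101101000101 → 000101101000111
Read data bits from positions 3,5,6,7,9,10,11,12,13,14,15: 00111000111

00111000111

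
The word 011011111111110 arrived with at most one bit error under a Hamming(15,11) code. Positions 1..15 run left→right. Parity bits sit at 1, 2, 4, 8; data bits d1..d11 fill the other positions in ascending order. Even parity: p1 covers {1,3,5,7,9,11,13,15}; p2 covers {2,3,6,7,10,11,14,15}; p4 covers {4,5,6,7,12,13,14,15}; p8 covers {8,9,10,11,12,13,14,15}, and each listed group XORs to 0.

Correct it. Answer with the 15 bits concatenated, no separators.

s1 (pos 1,3,5,7,9,11,13,15): 0⊕1⊕1⊕1⊕1⊕1⊕1⊕0 = 0
s2 (pos 2,3,6,7,10,11,14,15): 1⊕1⊕1⊕1⊕1⊕1⊕1⊕0 = 1
s4 (pos 4,5,6,7,12,13,14,15): 0⊕1⊕1⊕1⊕1⊕1⊕1⊕0 = 0
s8 (pos 8,9,10,11,12,13,14,15): 1⊕1⊕1⊕1⊕1⊕1⊕1⊕0 = 1
Syndrome s8…s1 = 1010 → error at position 10.
Flip position 10: 011011111111110 → 011011111011110

011011111011110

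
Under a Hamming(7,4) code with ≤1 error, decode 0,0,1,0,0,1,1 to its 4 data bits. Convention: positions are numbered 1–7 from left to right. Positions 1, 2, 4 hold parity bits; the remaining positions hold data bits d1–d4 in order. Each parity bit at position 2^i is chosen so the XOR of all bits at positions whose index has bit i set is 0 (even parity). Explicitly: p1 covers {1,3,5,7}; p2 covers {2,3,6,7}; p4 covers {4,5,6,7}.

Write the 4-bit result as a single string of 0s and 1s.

s1 (pos 1,3,5,7): 0⊕1⊕0⊕1 = 0
s2 (pos 2,3,6,7): 0⊕1⊕1⊕1 = 1
s4 (pos 4,5,6,7): 0⊕0⊕1⊕1 = 0
Syndrome s4…s1 = 010 → error at position 2.
Flip position 2: 0010011 → 0110011
Read data bits from positions 3,5,6,7: 1011

1011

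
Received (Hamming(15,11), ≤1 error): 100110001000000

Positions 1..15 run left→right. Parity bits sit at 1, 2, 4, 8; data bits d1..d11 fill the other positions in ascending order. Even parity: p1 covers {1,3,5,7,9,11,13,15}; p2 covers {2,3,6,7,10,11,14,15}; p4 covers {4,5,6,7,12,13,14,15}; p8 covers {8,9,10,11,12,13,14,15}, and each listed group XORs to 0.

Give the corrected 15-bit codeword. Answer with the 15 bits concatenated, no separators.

100110000000000

s1 (pos 1,3,5,7,9,11,13,15): 1⊕0⊕1⊕0⊕1⊕0⊕0⊕0 = 1
s2 (pos 2,3,6,7,10,11,14,15): 0⊕0⊕0⊕0⊕0⊕0⊕0⊕0 = 0
s4 (pos 4,5,6,7,12,13,14,15): 1⊕1⊕0⊕0⊕0⊕0⊕0⊕0 = 0
s8 (pos 8,9,10,11,12,13,14,15): 0⊕1⊕0⊕0⊕0⊕0⊕0⊕0 = 1
Syndrome s8…s1 = 1001 → error at position 9.
Flip position 9: 100110001000000 → 100110000000000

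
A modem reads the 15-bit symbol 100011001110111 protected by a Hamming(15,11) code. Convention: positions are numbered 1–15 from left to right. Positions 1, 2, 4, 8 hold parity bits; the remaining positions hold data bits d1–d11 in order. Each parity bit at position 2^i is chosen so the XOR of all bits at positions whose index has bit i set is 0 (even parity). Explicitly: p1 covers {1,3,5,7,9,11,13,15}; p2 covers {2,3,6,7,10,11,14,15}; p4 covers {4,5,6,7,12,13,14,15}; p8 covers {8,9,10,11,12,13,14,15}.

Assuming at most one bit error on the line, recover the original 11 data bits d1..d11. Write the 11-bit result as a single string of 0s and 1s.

01001110111

s1 (pos 1,3,5,7,9,11,13,15): 1⊕0⊕1⊕0⊕1⊕1⊕1⊕1 = 0
s2 (pos 2,3,6,7,10,11,14,15): 0⊕0⊕1⊕0⊕1⊕1⊕1⊕1 = 1
s4 (pos 4,5,6,7,12,13,14,15): 0⊕1⊕1⊕0⊕0⊕1⊕1⊕1 = 1
s8 (pos 8,9,10,11,12,13,14,15): 0⊕1⊕1⊕1⊕0⊕1⊕1⊕1 = 0
Syndrome s8…s1 = 0110 → error at position 6.
Flip position 6: 100011001110111 → 100010001110111
Read data bits from positions 3,5,6,7,9,10,11,12,13,14,15: 01001110111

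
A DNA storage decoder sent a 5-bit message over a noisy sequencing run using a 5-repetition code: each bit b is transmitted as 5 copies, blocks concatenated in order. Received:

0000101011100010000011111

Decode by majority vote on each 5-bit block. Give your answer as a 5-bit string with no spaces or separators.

Block 1 (00001): 1 one → 0
Block 2 (01011): 3 ones → 1
Block 3 (10001): 2 ones → 0
Block 4 (00000): 0 ones → 0
Block 5 (11111): 5 ones → 1

01001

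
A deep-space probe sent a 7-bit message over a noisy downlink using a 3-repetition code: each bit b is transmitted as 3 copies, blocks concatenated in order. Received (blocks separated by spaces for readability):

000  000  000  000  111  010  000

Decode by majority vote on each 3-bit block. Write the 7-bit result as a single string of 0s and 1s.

0000100

Block 1 (000): 0 ones → 0
Block 2 (000): 0 ones → 0
Block 3 (000): 0 ones → 0
Block 4 (000): 0 ones → 0
Block 5 (111): 3 ones → 1
Block 6 (010): 1 one → 0
Block 7 (000): 0 ones → 0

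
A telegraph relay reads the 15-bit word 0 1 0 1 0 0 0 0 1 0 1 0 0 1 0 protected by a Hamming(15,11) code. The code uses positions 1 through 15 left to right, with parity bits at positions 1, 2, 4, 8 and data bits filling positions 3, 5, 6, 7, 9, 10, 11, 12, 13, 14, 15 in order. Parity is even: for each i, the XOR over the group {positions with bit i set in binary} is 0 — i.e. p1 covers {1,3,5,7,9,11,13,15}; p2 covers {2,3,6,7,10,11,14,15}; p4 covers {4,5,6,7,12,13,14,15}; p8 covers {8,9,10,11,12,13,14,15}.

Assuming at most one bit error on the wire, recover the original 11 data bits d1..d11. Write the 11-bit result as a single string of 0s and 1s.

s1 (pos 1,3,5,7,9,11,13,15): 0⊕0⊕0⊕0⊕1⊕1⊕0⊕0 = 0
s2 (pos 2,3,6,7,10,11,14,15): 1⊕0⊕0⊕0⊕0⊕1⊕1⊕0 = 1
s4 (pos 4,5,6,7,12,13,14,15): 1⊕0⊕0⊕0⊕0⊕0⊕1⊕0 = 0
s8 (pos 8,9,10,11,12,13,14,15): 0⊕1⊕0⊕1⊕0⊕0⊕1⊕0 = 1
Syndrome s8…s1 = 1010 → error at position 10.
Flip position 10: 010100001010010 → 010100001110010
Read data bits from positions 3,5,6,7,9,10,11,12,13,14,15: 00001110010

00001110010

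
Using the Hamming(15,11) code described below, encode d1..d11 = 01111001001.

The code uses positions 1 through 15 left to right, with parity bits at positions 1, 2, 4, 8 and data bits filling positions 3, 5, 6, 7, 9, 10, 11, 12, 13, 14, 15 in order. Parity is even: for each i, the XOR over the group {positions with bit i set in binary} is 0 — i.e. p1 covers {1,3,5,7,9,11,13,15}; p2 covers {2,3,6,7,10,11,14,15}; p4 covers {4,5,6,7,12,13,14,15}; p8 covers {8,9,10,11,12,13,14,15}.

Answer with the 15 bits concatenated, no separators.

Place data at non-parity positions: p1 p2 0 p4 1 1 1 p8 1 0 0 1 0 0 1
p1 (pos 1,3,5,7,9,11,13,15): XOR of data positions = 0⊕1⊕1⊕1⊕0⊕0⊕1 = 0
p2 (pos 2,3,6,7,10,11,14,15): XOR of data positions = 0⊕1⊕1⊕0⊕0⊕0⊕1 = 1
p4 (pos 4,5,6,7,12,13,14,15): XOR of data positions = 1⊕1⊕1⊕1⊕0⊕0⊕1 = 1
p8 (pos 8,9,10,11,12,13,14,15): XOR of data positions = 1⊕0⊕0⊕1⊕0⊕0⊕1 = 1
Codeword: 010111111001001

010111111001001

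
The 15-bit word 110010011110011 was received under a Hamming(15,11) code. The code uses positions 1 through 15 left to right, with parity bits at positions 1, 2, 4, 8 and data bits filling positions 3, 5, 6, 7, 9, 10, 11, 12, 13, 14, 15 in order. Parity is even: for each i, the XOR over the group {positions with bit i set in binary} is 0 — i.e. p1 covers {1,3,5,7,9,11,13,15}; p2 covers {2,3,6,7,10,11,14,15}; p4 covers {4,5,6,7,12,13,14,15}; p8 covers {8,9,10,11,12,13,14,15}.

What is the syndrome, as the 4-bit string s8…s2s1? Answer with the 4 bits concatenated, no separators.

s1 (pos 1,3,5,7,9,11,13,15): 1⊕0⊕1⊕0⊕1⊕1⊕0⊕1 = 1
s2 (pos 2,3,6,7,10,11,14,15): 1⊕0⊕0⊕0⊕1⊕1⊕1⊕1 = 1
s4 (pos 4,5,6,7,12,13,14,15): 0⊕1⊕0⊕0⊕0⊕0⊕1⊕1 = 1
s8 (pos 8,9,10,11,12,13,14,15): 1⊕1⊕1⊕1⊕0⊕0⊕1⊕1 = 0
Syndrome s8…s1 = 0111 → error at position 7.

0111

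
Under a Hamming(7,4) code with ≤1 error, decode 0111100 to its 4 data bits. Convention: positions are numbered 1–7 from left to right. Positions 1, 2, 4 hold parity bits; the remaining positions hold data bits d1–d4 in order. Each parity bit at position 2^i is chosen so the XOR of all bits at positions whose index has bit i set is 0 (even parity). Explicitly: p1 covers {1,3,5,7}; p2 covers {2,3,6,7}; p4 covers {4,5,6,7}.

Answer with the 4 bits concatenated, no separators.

s1 (pos 1,3,5,7): 0⊕1⊕1⊕0 = 0
s2 (pos 2,3,6,7): 1⊕1⊕0⊕0 = 0
s4 (pos 4,5,6,7): 1⊕1⊕0⊕0 = 0
Syndrome s4…s1 = 000 → no error.
Read data bits from positions 3,5,6,7: 1100

1100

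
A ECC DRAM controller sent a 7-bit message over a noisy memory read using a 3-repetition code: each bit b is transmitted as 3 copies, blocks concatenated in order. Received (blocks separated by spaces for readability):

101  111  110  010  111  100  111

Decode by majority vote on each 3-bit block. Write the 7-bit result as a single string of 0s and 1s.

Block 1 (101): 2 ones → 1
Block 2 (111): 3 ones → 1
Block 3 (110): 2 ones → 1
Block 4 (010): 1 one → 0
Block 5 (111): 3 ones → 1
Block 6 (100): 1 one → 0
Block 7 (111): 3 ones → 1

1110101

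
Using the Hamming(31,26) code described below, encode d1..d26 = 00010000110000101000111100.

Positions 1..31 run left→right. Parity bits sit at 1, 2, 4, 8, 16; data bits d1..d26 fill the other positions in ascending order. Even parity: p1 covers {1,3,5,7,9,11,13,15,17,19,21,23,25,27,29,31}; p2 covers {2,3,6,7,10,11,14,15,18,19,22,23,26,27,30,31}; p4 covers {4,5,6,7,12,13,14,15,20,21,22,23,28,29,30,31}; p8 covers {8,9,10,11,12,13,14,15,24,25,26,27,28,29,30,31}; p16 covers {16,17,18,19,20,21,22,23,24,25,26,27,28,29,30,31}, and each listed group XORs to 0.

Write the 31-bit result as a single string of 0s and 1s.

0101001000001100000101000111100

Place data at non-parity positions: p1 p2 0 p4 0 0 1 p8 0 0 0 0 1 1 0 p16 0 0 0 1 0 1 0 0 0 1 1 1 1 0 0
p1 (pos 1,3,5,7,9,11,13,15,17,19,21,23,25,27,29,31): XOR of data positions = 0⊕0⊕1⊕0⊕0⊕1⊕0⊕0⊕0⊕0⊕0⊕0⊕1⊕1⊕0 = 0
p2 (pos 2,3,6,7,10,11,14,15,18,19,22,23,26,27,30,31): XOR of data positions = 0⊕0⊕1⊕0⊕0⊕1⊕0⊕0⊕0⊕1⊕0⊕1⊕1⊕0⊕0 = 1
p4 (pos 4,5,6,7,12,13,14,15,20,21,22,23,28,29,30,31): XOR of data positions = 0⊕0⊕1⊕0⊕1⊕1⊕0⊕1⊕0⊕1⊕0⊕1⊕1⊕0⊕0 = 1
p8 (pos 8,9,10,11,12,13,14,15,24,25,26,27,28,29,30,31): XOR of data positions = 0⊕0⊕0⊕0⊕1⊕1⊕0⊕0⊕0⊕1⊕1⊕1⊕1⊕0⊕0 = 0
p16 (pos 16,17,18,19,20,21,22,23,24,25,26,27,28,29,30,31): XOR of data positions = 0⊕0⊕0⊕1⊕0⊕1⊕0⊕0⊕0⊕1⊕1⊕1⊕1⊕0⊕0 = 0
Codeword: 0101001000001100000101000111100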